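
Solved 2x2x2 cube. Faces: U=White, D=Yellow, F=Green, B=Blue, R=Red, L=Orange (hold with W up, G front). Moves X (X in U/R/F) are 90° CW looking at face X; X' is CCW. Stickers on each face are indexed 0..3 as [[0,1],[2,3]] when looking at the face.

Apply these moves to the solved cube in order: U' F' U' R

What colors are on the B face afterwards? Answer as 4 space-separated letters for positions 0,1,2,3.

After move 1 (U'): U=WWWW F=OOGG R=GGRR B=RRBB L=BBOO
After move 2 (F'): F=OGOG U=WWGR R=YGYR D=BOYY L=BWOW
After move 3 (U'): U=WRWG F=BWOG R=OGYR B=YGBB L=RROW
After move 4 (R): R=YORG U=WWWG F=BOOY D=BBYY B=GGRB
Query: B face = GGRB

Answer: G G R B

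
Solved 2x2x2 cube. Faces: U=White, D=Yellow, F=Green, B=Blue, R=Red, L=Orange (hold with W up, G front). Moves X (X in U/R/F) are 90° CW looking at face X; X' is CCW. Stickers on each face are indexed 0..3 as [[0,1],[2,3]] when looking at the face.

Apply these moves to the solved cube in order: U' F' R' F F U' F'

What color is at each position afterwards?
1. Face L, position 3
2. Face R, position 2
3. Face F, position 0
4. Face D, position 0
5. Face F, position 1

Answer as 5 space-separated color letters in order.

After move 1 (U'): U=WWWW F=OOGG R=GGRR B=RRBB L=BBOO
After move 2 (F'): F=OGOG U=WWGR R=YGYR D=BOYY L=BWOW
After move 3 (R'): R=GRYY U=WBGR F=OWOR D=BGYG B=YROB
After move 4 (F): F=OORW U=WBWW R=GRRY D=YGYG L=BBOG
After move 5 (F): F=ROWO U=WBGB R=WRWY D=RGYG L=BYOG
After move 6 (U'): U=BBWG F=BYWO R=ROWY B=WROB L=YROG
After move 7 (F'): F=YOBW U=BBRW R=GORY D=RGYG L=YGOW
Query 1: L[3] = W
Query 2: R[2] = R
Query 3: F[0] = Y
Query 4: D[0] = R
Query 5: F[1] = O

Answer: W R Y R O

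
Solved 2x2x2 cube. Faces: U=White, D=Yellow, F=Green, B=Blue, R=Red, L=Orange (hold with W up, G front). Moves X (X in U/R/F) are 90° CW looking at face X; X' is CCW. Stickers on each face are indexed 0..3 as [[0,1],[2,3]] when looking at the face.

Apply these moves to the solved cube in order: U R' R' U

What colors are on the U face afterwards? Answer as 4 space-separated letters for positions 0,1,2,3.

Answer: W W Y Y

Derivation:
After move 1 (U): U=WWWW F=RRGG R=BBRR B=OOBB L=GGOO
After move 2 (R'): R=BRBR U=WBWO F=RWGW D=YRYG B=YOYB
After move 3 (R'): R=RRBB U=WYWY F=RBGO D=YWYW B=GORB
After move 4 (U): U=WWYY F=RRGO R=GOBB B=GGRB L=RBOO
Query: U face = WWYY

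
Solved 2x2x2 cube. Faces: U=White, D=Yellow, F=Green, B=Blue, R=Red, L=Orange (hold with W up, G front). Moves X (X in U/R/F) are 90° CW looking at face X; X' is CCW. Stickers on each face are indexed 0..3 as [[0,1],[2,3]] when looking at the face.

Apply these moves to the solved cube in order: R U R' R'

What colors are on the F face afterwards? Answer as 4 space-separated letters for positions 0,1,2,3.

After move 1 (R): R=RRRR U=WGWG F=GYGY D=YBYB B=WBWB
After move 2 (U): U=WWGG F=RRGY R=WBRR B=OOWB L=GYOO
After move 3 (R'): R=BRWR U=WWGO F=RWGG D=YRYY B=BOBB
After move 4 (R'): R=RRBW U=WBGB F=RWGO D=YWYG B=YORB
Query: F face = RWGO

Answer: R W G O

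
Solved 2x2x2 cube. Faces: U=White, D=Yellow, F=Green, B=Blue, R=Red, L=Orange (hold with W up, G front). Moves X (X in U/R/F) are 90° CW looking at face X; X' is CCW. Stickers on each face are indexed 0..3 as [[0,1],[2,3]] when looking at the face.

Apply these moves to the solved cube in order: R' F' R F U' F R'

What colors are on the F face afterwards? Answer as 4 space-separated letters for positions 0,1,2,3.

Answer: G B O B

Derivation:
After move 1 (R'): R=RRRR U=WBWB F=GWGW D=YGYG B=YBYB
After move 2 (F'): F=WWGG U=WBRR R=GRYR D=OOYG L=OBOW
After move 3 (R): R=YGRR U=WWRG F=WOGG D=OYYY B=RBBB
After move 4 (F): F=GWGO U=WWWB R=RGGR D=RYYY L=OOOY
After move 5 (U'): U=WBWW F=OOGO R=GWGR B=RGBB L=RBOY
After move 6 (F): F=GOOO U=WBYB R=WWWR D=GGYY L=RROY
After move 7 (R'): R=WRWW U=WBYR F=GBOB D=GOYO B=YGGB
Query: F face = GBOB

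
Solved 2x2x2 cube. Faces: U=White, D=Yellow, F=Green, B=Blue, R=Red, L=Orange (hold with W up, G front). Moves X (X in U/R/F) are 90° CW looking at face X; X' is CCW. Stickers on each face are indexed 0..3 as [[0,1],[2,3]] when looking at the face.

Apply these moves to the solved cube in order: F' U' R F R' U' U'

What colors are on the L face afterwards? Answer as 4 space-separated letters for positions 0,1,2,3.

Answer: G G O B

Derivation:
After move 1 (F'): F=GGGG U=WWRR R=YRYR D=OOYY L=OWOW
After move 2 (U'): U=WRWR F=OWGG R=GGYR B=YRBB L=BBOW
After move 3 (R): R=YGRG U=WWWG F=OOGY D=OBYY B=RRRB
After move 4 (F): F=GOYO U=WWWB R=WGGG D=RYYY L=BOOB
After move 5 (R'): R=GGWG U=WRWR F=GWYB D=ROYO B=YRYB
After move 6 (U'): U=RRWW F=BOYB R=GWWG B=GGYB L=YROB
After move 7 (U'): U=RWRW F=YRYB R=BOWG B=GWYB L=GGOB
Query: L face = GGOB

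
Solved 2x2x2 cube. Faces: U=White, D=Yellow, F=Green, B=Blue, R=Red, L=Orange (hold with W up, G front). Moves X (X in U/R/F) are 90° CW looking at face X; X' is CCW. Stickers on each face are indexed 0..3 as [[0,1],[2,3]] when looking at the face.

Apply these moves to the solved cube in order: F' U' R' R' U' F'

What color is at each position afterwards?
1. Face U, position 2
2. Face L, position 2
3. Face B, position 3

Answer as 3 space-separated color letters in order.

After move 1 (F'): F=GGGG U=WWRR R=YRYR D=OOYY L=OWOW
After move 2 (U'): U=WRWR F=OWGG R=GGYR B=YRBB L=BBOW
After move 3 (R'): R=GRGY U=WBWY F=ORGR D=OWYG B=YROB
After move 4 (R'): R=RYGG U=WOWY F=OBGY D=ORYR B=GRWB
After move 5 (U'): U=OYWW F=BBGY R=OBGG B=RYWB L=GROW
After move 6 (F'): F=BYBG U=OYOG R=RBOG D=RWYR L=GWOW
Query 1: U[2] = O
Query 2: L[2] = O
Query 3: B[3] = B

Answer: O O B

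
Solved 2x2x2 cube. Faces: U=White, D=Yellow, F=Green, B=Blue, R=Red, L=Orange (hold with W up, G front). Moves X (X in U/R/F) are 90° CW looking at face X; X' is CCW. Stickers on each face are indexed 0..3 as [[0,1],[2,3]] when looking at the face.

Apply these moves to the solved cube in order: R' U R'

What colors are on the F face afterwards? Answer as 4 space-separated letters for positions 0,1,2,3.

Answer: R W G B

Derivation:
After move 1 (R'): R=RRRR U=WBWB F=GWGW D=YGYG B=YBYB
After move 2 (U): U=WWBB F=RRGW R=YBRR B=OOYB L=GWOO
After move 3 (R'): R=BRYR U=WYBO F=RWGB D=YRYW B=GOGB
Query: F face = RWGB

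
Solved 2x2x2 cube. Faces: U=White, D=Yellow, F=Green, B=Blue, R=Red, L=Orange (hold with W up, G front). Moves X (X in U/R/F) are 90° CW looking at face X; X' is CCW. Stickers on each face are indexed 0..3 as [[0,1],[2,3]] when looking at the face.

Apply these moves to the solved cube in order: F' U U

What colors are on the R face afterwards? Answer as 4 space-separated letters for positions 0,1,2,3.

After move 1 (F'): F=GGGG U=WWRR R=YRYR D=OOYY L=OWOW
After move 2 (U): U=RWRW F=YRGG R=BBYR B=OWBB L=GGOW
After move 3 (U): U=RRWW F=BBGG R=OWYR B=GGBB L=YROW
Query: R face = OWYR

Answer: O W Y R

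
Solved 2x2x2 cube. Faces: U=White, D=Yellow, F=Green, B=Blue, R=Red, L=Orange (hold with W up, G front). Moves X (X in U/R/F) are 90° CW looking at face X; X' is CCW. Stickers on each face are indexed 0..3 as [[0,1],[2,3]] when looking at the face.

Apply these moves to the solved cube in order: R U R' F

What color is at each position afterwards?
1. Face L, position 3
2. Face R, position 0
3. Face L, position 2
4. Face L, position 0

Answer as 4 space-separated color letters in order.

Answer: R G O G

Derivation:
After move 1 (R): R=RRRR U=WGWG F=GYGY D=YBYB B=WBWB
After move 2 (U): U=WWGG F=RRGY R=WBRR B=OOWB L=GYOO
After move 3 (R'): R=BRWR U=WWGO F=RWGG D=YRYY B=BOBB
After move 4 (F): F=GRGW U=WWOY R=GROR D=WBYY L=GYOR
Query 1: L[3] = R
Query 2: R[0] = G
Query 3: L[2] = O
Query 4: L[0] = G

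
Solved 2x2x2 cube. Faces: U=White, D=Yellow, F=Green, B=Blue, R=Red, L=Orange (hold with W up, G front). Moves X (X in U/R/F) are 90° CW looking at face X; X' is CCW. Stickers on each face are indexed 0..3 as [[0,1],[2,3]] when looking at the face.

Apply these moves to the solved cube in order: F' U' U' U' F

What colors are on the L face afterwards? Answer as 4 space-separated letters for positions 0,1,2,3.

After move 1 (F'): F=GGGG U=WWRR R=YRYR D=OOYY L=OWOW
After move 2 (U'): U=WRWR F=OWGG R=GGYR B=YRBB L=BBOW
After move 3 (U'): U=RRWW F=BBGG R=OWYR B=GGBB L=YROW
After move 4 (U'): U=RWRW F=YRGG R=BBYR B=OWBB L=GGOW
After move 5 (F): F=GYGR U=RWWG R=RBWR D=YBYY L=GOOO
Query: L face = GOOO

Answer: G O O O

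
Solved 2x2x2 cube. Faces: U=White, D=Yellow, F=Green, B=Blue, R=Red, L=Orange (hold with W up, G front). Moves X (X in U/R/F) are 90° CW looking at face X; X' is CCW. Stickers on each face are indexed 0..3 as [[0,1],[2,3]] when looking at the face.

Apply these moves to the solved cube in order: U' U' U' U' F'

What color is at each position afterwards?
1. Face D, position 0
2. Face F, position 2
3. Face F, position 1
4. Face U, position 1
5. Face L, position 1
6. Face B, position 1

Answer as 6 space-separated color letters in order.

After move 1 (U'): U=WWWW F=OOGG R=GGRR B=RRBB L=BBOO
After move 2 (U'): U=WWWW F=BBGG R=OORR B=GGBB L=RROO
After move 3 (U'): U=WWWW F=RRGG R=BBRR B=OOBB L=GGOO
After move 4 (U'): U=WWWW F=GGGG R=RRRR B=BBBB L=OOOO
After move 5 (F'): F=GGGG U=WWRR R=YRYR D=OOYY L=OWOW
Query 1: D[0] = O
Query 2: F[2] = G
Query 3: F[1] = G
Query 4: U[1] = W
Query 5: L[1] = W
Query 6: B[1] = B

Answer: O G G W W B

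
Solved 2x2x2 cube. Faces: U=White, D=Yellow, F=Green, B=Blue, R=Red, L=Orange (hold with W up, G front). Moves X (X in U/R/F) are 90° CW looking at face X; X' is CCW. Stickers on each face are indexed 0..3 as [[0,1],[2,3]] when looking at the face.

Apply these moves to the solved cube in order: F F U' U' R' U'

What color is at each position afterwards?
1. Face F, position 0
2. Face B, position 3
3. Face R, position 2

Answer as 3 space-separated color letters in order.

Answer: O B O

Derivation:
After move 1 (F): F=GGGG U=WWOO R=WRWR D=RRYY L=OYOY
After move 2 (F): F=GGGG U=WWYY R=OROR D=WWYY L=OROR
After move 3 (U'): U=WYWY F=ORGG R=GGOR B=ORBB L=BBOR
After move 4 (U'): U=YYWW F=BBGG R=OROR B=GGBB L=OROR
After move 5 (R'): R=RROO U=YBWG F=BYGW D=WBYG B=YGWB
After move 6 (U'): U=BGYW F=ORGW R=BYOO B=RRWB L=YGOR
Query 1: F[0] = O
Query 2: B[3] = B
Query 3: R[2] = O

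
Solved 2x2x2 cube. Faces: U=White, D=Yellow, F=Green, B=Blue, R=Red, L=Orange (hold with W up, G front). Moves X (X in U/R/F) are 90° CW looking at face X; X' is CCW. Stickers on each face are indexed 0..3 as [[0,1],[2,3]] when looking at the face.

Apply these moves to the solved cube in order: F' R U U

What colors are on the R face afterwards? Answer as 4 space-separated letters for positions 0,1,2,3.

Answer: O W R R

Derivation:
After move 1 (F'): F=GGGG U=WWRR R=YRYR D=OOYY L=OWOW
After move 2 (R): R=YYRR U=WGRG F=GOGY D=OBYB B=RBWB
After move 3 (U): U=RWGG F=YYGY R=RBRR B=OWWB L=GOOW
After move 4 (U): U=GRGW F=RBGY R=OWRR B=GOWB L=YYOW
Query: R face = OWRR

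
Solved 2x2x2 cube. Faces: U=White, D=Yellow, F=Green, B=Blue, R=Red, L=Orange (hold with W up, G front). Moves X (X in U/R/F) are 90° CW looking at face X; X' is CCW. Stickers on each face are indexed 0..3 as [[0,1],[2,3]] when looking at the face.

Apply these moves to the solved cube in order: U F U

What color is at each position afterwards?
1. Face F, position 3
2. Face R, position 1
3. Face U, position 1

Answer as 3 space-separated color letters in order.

Answer: R O W

Derivation:
After move 1 (U): U=WWWW F=RRGG R=BBRR B=OOBB L=GGOO
After move 2 (F): F=GRGR U=WWOG R=WBWR D=RBYY L=GYOY
After move 3 (U): U=OWGW F=WBGR R=OOWR B=GYBB L=GROY
Query 1: F[3] = R
Query 2: R[1] = O
Query 3: U[1] = W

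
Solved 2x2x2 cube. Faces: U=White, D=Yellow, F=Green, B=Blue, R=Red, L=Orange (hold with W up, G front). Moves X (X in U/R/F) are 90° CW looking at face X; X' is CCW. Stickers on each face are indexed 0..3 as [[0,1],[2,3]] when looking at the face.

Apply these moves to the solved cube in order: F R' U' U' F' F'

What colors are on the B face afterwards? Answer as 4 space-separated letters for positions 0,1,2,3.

Answer: G W R B

Derivation:
After move 1 (F): F=GGGG U=WWOO R=WRWR D=RRYY L=OYOY
After move 2 (R'): R=RRWW U=WBOB F=GWGO D=RGYG B=YBRB
After move 3 (U'): U=BBWO F=OYGO R=GWWW B=RRRB L=YBOY
After move 4 (U'): U=BOBW F=YBGO R=OYWW B=GWRB L=RROY
After move 5 (F'): F=BOYG U=BOOW R=GYRW D=RYYG L=RWOB
After move 6 (F'): F=OGBY U=BOGR R=YYRW D=WBYG L=RWOO
Query: B face = GWRB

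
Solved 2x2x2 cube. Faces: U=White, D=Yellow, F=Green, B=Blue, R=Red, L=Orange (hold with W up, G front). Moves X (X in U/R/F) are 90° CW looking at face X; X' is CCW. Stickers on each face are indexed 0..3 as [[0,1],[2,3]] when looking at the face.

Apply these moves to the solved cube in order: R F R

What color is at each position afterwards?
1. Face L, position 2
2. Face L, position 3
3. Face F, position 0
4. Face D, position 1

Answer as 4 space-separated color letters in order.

After move 1 (R): R=RRRR U=WGWG F=GYGY D=YBYB B=WBWB
After move 2 (F): F=GGYY U=WGOO R=WRGR D=RRYB L=OYOB
After move 3 (R): R=GWRR U=WGOY F=GRYB D=RWYW B=OBGB
Query 1: L[2] = O
Query 2: L[3] = B
Query 3: F[0] = G
Query 4: D[1] = W

Answer: O B G W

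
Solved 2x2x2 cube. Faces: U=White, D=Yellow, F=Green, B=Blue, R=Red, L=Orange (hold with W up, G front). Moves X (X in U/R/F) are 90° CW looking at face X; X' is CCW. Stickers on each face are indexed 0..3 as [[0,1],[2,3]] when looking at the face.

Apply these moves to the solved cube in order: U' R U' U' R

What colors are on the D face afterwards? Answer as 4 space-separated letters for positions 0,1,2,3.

After move 1 (U'): U=WWWW F=OOGG R=GGRR B=RRBB L=BBOO
After move 2 (R): R=RGRG U=WOWG F=OYGY D=YBYR B=WRWB
After move 3 (U'): U=OGWW F=BBGY R=OYRG B=RGWB L=WROO
After move 4 (U'): U=GWOW F=WRGY R=BBRG B=OYWB L=RGOO
After move 5 (R): R=RBGB U=GROY F=WBGR D=YWYO B=WYWB
Query: D face = YWYO

Answer: Y W Y O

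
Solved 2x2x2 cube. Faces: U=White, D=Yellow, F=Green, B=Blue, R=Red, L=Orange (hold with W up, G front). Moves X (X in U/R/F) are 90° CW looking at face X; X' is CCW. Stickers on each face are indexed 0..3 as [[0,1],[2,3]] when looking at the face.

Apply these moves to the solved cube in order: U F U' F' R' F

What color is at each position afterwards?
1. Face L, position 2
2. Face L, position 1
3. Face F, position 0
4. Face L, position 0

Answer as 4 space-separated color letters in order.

Answer: O O G O

Derivation:
After move 1 (U): U=WWWW F=RRGG R=BBRR B=OOBB L=GGOO
After move 2 (F): F=GRGR U=WWOG R=WBWR D=RBYY L=GYOY
After move 3 (U'): U=WGWO F=GYGR R=GRWR B=WBBB L=OOOY
After move 4 (F'): F=YRGG U=WGGW R=BRRR D=OYYY L=OOOW
After move 5 (R'): R=RRBR U=WBGW F=YGGW D=ORYG B=YBYB
After move 6 (F): F=GYWG U=WBWO R=GRWR D=BRYG L=OOOR
Query 1: L[2] = O
Query 2: L[1] = O
Query 3: F[0] = G
Query 4: L[0] = O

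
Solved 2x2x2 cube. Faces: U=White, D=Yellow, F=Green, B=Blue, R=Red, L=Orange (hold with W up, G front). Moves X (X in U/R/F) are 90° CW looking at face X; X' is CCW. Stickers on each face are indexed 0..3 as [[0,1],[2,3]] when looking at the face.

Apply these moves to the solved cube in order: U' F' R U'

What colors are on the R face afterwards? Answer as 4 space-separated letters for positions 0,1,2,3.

After move 1 (U'): U=WWWW F=OOGG R=GGRR B=RRBB L=BBOO
After move 2 (F'): F=OGOG U=WWGR R=YGYR D=BOYY L=BWOW
After move 3 (R): R=YYRG U=WGGG F=OOOY D=BBYR B=RRWB
After move 4 (U'): U=GGWG F=BWOY R=OORG B=YYWB L=RROW
Query: R face = OORG

Answer: O O R G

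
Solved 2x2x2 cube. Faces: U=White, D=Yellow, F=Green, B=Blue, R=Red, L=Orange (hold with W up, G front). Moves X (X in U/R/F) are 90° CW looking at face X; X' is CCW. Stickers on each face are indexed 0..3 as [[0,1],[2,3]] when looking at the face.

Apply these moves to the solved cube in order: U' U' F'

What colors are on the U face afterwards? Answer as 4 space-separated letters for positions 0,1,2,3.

After move 1 (U'): U=WWWW F=OOGG R=GGRR B=RRBB L=BBOO
After move 2 (U'): U=WWWW F=BBGG R=OORR B=GGBB L=RROO
After move 3 (F'): F=BGBG U=WWOR R=YOYR D=ROYY L=RWOW
Query: U face = WWOR

Answer: W W O R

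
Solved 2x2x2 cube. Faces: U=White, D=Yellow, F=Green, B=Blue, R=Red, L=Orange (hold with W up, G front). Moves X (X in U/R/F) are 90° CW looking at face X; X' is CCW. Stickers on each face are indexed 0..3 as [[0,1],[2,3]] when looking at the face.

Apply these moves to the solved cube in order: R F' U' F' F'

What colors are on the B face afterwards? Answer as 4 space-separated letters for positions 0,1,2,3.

After move 1 (R): R=RRRR U=WGWG F=GYGY D=YBYB B=WBWB
After move 2 (F'): F=YYGG U=WGRR R=BRYR D=OOYB L=OGOW
After move 3 (U'): U=GRWR F=OGGG R=YYYR B=BRWB L=WBOW
After move 4 (F'): F=GGOG U=GRYY R=OYOR D=BWYB L=WROW
After move 5 (F'): F=GGGO U=GROO R=WYBR D=RWYB L=WYOY
Query: B face = BRWB

Answer: B R W B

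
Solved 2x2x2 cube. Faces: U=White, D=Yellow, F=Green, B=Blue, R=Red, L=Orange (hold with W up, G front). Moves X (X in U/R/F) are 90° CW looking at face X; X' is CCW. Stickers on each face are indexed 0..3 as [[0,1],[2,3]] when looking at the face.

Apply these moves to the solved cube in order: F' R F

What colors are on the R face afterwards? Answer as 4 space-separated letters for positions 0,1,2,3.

Answer: R Y G R

Derivation:
After move 1 (F'): F=GGGG U=WWRR R=YRYR D=OOYY L=OWOW
After move 2 (R): R=YYRR U=WGRG F=GOGY D=OBYB B=RBWB
After move 3 (F): F=GGYO U=WGWW R=RYGR D=RYYB L=OOOB
Query: R face = RYGR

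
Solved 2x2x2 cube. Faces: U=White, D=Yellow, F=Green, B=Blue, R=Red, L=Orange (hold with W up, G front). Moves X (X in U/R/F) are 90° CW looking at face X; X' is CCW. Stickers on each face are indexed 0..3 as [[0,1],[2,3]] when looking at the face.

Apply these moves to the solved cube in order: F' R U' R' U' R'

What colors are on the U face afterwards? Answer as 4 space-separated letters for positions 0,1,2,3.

After move 1 (F'): F=GGGG U=WWRR R=YRYR D=OOYY L=OWOW
After move 2 (R): R=YYRR U=WGRG F=GOGY D=OBYB B=RBWB
After move 3 (U'): U=GGWR F=OWGY R=GORR B=YYWB L=RBOW
After move 4 (R'): R=ORGR U=GWWY F=OGGR D=OWYY B=BYBB
After move 5 (U'): U=WYGW F=RBGR R=OGGR B=ORBB L=BYOW
After move 6 (R'): R=GROG U=WBGO F=RYGW D=OBYR B=YRWB
Query: U face = WBGO

Answer: W B G O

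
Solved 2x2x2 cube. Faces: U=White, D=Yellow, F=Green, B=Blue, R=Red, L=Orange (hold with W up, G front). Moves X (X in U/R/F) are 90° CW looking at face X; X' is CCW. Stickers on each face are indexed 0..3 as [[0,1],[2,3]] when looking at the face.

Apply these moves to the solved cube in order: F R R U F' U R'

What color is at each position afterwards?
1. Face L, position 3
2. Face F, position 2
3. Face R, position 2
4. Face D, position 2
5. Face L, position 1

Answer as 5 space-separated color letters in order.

After move 1 (F): F=GGGG U=WWOO R=WRWR D=RRYY L=OYOY
After move 2 (R): R=WWRR U=WGOG F=GRGY D=RBYB B=OBWB
After move 3 (R): R=RWRW U=WROY F=GBGB D=RWYO B=GBGB
After move 4 (U): U=OWYR F=RWGB R=GBRW B=OYGB L=GBOY
After move 5 (F'): F=WBRG U=OWGR R=WBRW D=BYYO L=GROY
After move 6 (U): U=GORW F=WBRG R=OYRW B=GRGB L=WBOY
After move 7 (R'): R=YWOR U=GGRG F=WORW D=BBYG B=ORYB
Query 1: L[3] = Y
Query 2: F[2] = R
Query 3: R[2] = O
Query 4: D[2] = Y
Query 5: L[1] = B

Answer: Y R O Y B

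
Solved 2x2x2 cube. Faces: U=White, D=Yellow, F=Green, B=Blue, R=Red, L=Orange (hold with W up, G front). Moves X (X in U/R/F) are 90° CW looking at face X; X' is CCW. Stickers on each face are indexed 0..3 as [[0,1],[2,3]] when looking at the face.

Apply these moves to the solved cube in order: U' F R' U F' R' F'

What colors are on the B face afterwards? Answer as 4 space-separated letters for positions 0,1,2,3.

Answer: O Y Y B

Derivation:
After move 1 (U'): U=WWWW F=OOGG R=GGRR B=RRBB L=BBOO
After move 2 (F): F=GOGO U=WWOB R=WGWR D=RGYY L=BYOY
After move 3 (R'): R=GRWW U=WBOR F=GWGB D=ROYO B=YRGB
After move 4 (U): U=OWRB F=GRGB R=YRWW B=BYGB L=GWOY
After move 5 (F'): F=RBGG U=OWYW R=ORRW D=WYYO L=GBOR
After move 6 (R'): R=RWOR U=OGYB F=RWGW D=WBYG B=OYYB
After move 7 (F'): F=WWRG U=OGRO R=BWWR D=BRYG L=GBOY
Query: B face = OYYB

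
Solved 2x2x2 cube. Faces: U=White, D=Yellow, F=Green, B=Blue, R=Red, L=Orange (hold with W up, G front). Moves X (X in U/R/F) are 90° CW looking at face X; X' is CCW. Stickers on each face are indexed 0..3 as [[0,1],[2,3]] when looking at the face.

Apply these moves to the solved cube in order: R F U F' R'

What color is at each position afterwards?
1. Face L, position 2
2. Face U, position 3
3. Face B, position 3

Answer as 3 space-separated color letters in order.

Answer: O O B

Derivation:
After move 1 (R): R=RRRR U=WGWG F=GYGY D=YBYB B=WBWB
After move 2 (F): F=GGYY U=WGOO R=WRGR D=RRYB L=OYOB
After move 3 (U): U=OWOG F=WRYY R=WBGR B=OYWB L=GGOB
After move 4 (F'): F=RYWY U=OWWG R=RBRR D=GBYB L=GGOO
After move 5 (R'): R=BRRR U=OWWO F=RWWG D=GYYY B=BYBB
Query 1: L[2] = O
Query 2: U[3] = O
Query 3: B[3] = B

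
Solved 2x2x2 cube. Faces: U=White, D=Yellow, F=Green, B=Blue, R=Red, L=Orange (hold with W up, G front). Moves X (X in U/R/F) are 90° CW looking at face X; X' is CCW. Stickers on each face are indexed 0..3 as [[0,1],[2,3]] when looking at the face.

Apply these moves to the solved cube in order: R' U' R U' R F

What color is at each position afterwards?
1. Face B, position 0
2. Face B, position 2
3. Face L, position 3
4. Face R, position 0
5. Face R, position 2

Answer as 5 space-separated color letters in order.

Answer: W W B B G

Derivation:
After move 1 (R'): R=RRRR U=WBWB F=GWGW D=YGYG B=YBYB
After move 2 (U'): U=BBWW F=OOGW R=GWRR B=RRYB L=YBOO
After move 3 (R): R=RGRW U=BOWW F=OGGG D=YYYR B=WRBB
After move 4 (U'): U=OWBW F=YBGG R=OGRW B=RGBB L=WROO
After move 5 (R): R=ROWG U=OBBG F=YYGR D=YBYR B=WGWB
After move 6 (F): F=GYRY U=OBOR R=BOGG D=WRYR L=WYOB
Query 1: B[0] = W
Query 2: B[2] = W
Query 3: L[3] = B
Query 4: R[0] = B
Query 5: R[2] = G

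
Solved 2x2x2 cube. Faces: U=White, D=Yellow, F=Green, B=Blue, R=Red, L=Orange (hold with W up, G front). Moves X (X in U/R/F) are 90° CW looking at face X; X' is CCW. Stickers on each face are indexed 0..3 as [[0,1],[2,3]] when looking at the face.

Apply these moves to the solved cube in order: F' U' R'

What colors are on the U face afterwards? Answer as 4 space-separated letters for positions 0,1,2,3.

After move 1 (F'): F=GGGG U=WWRR R=YRYR D=OOYY L=OWOW
After move 2 (U'): U=WRWR F=OWGG R=GGYR B=YRBB L=BBOW
After move 3 (R'): R=GRGY U=WBWY F=ORGR D=OWYG B=YROB
Query: U face = WBWY

Answer: W B W Y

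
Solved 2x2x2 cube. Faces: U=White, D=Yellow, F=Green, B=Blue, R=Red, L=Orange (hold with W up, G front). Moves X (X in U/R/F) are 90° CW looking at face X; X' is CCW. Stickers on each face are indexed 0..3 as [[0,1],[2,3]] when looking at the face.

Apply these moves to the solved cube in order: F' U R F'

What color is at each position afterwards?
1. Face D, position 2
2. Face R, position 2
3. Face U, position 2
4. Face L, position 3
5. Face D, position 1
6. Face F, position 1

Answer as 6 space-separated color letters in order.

After move 1 (F'): F=GGGG U=WWRR R=YRYR D=OOYY L=OWOW
After move 2 (U): U=RWRW F=YRGG R=BBYR B=OWBB L=GGOW
After move 3 (R): R=YBRB U=RRRG F=YOGY D=OBYO B=WWWB
After move 4 (F'): F=OYYG U=RRYR R=BBOB D=GWYO L=GGOR
Query 1: D[2] = Y
Query 2: R[2] = O
Query 3: U[2] = Y
Query 4: L[3] = R
Query 5: D[1] = W
Query 6: F[1] = Y

Answer: Y O Y R W Y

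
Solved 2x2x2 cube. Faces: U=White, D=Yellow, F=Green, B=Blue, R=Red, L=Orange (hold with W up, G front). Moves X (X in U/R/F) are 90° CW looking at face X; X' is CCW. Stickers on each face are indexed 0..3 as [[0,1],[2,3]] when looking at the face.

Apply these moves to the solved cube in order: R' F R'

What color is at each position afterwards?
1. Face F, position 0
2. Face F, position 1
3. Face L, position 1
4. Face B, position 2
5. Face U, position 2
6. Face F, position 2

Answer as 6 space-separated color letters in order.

Answer: G B Y R O W

Derivation:
After move 1 (R'): R=RRRR U=WBWB F=GWGW D=YGYG B=YBYB
After move 2 (F): F=GGWW U=WBOO R=WRBR D=RRYG L=OYOG
After move 3 (R'): R=RRWB U=WYOY F=GBWO D=RGYW B=GBRB
Query 1: F[0] = G
Query 2: F[1] = B
Query 3: L[1] = Y
Query 4: B[2] = R
Query 5: U[2] = O
Query 6: F[2] = W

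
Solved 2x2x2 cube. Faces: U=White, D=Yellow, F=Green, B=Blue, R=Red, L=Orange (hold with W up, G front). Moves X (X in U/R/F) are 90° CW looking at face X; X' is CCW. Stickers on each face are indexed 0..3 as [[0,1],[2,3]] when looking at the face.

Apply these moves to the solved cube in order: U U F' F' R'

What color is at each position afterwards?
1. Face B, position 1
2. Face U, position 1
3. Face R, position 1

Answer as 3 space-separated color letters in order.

Answer: G B R

Derivation:
After move 1 (U): U=WWWW F=RRGG R=BBRR B=OOBB L=GGOO
After move 2 (U): U=WWWW F=BBGG R=OORR B=GGBB L=RROO
After move 3 (F'): F=BGBG U=WWOR R=YOYR D=ROYY L=RWOW
After move 4 (F'): F=GGBB U=WWYY R=OORR D=WWYY L=RROO
After move 5 (R'): R=OROR U=WBYG F=GWBY D=WGYB B=YGWB
Query 1: B[1] = G
Query 2: U[1] = B
Query 3: R[1] = R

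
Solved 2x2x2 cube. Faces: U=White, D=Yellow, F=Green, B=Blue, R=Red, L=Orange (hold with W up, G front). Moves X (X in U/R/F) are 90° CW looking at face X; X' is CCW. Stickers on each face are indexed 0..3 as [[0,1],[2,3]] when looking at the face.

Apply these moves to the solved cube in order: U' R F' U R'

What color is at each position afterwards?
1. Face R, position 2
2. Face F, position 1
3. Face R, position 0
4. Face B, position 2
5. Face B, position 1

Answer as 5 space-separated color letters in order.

After move 1 (U'): U=WWWW F=OOGG R=GGRR B=RRBB L=BBOO
After move 2 (R): R=RGRG U=WOWG F=OYGY D=YBYR B=WRWB
After move 3 (F'): F=YYOG U=WORR R=BGYG D=BOYR L=BGOW
After move 4 (U): U=RWRO F=BGOG R=WRYG B=BGWB L=YYOW
After move 5 (R'): R=RGWY U=RWRB F=BWOO D=BGYG B=RGOB
Query 1: R[2] = W
Query 2: F[1] = W
Query 3: R[0] = R
Query 4: B[2] = O
Query 5: B[1] = G

Answer: W W R O G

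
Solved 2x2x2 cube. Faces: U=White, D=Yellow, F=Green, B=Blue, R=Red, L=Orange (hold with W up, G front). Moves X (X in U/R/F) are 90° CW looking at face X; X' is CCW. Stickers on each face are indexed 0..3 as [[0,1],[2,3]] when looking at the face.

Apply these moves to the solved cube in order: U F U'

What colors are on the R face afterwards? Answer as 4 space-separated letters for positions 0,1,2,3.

Answer: G R W R

Derivation:
After move 1 (U): U=WWWW F=RRGG R=BBRR B=OOBB L=GGOO
After move 2 (F): F=GRGR U=WWOG R=WBWR D=RBYY L=GYOY
After move 3 (U'): U=WGWO F=GYGR R=GRWR B=WBBB L=OOOY
Query: R face = GRWR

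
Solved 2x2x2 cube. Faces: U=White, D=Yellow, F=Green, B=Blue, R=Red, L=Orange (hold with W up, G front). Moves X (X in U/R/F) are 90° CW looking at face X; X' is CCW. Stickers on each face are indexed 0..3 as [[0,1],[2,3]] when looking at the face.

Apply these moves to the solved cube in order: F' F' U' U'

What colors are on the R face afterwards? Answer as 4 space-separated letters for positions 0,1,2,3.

Answer: O R O R

Derivation:
After move 1 (F'): F=GGGG U=WWRR R=YRYR D=OOYY L=OWOW
After move 2 (F'): F=GGGG U=WWYY R=OROR D=WWYY L=OROR
After move 3 (U'): U=WYWY F=ORGG R=GGOR B=ORBB L=BBOR
After move 4 (U'): U=YYWW F=BBGG R=OROR B=GGBB L=OROR
Query: R face = OROR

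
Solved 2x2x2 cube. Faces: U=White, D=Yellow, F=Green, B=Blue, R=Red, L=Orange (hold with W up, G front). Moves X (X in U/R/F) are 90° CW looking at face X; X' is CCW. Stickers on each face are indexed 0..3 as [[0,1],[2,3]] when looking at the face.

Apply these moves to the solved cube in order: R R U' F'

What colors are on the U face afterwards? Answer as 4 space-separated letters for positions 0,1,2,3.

Answer: Y Y G R

Derivation:
After move 1 (R): R=RRRR U=WGWG F=GYGY D=YBYB B=WBWB
After move 2 (R): R=RRRR U=WYWY F=GBGB D=YWYW B=GBGB
After move 3 (U'): U=YYWW F=OOGB R=GBRR B=RRGB L=GBOO
After move 4 (F'): F=OBOG U=YYGR R=WBYR D=BOYW L=GWOW
Query: U face = YYGR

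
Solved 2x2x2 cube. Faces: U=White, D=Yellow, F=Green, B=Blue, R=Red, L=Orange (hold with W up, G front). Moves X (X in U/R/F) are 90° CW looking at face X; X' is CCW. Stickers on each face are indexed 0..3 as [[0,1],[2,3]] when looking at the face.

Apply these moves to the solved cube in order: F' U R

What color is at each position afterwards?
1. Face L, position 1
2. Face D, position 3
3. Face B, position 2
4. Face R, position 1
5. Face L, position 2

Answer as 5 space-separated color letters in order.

After move 1 (F'): F=GGGG U=WWRR R=YRYR D=OOYY L=OWOW
After move 2 (U): U=RWRW F=YRGG R=BBYR B=OWBB L=GGOW
After move 3 (R): R=YBRB U=RRRG F=YOGY D=OBYO B=WWWB
Query 1: L[1] = G
Query 2: D[3] = O
Query 3: B[2] = W
Query 4: R[1] = B
Query 5: L[2] = O

Answer: G O W B O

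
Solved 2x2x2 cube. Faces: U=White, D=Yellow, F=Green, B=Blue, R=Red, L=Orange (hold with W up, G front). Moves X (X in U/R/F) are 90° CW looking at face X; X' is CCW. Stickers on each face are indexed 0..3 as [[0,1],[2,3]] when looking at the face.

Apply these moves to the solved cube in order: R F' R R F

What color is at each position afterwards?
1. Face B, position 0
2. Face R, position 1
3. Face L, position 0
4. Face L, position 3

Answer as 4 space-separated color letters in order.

After move 1 (R): R=RRRR U=WGWG F=GYGY D=YBYB B=WBWB
After move 2 (F'): F=YYGG U=WGRR R=BRYR D=OOYB L=OGOW
After move 3 (R): R=YBRR U=WYRG F=YOGB D=OWYW B=RBGB
After move 4 (R): R=RYRB U=WORB F=YWGW D=OGYR B=GBYB
After move 5 (F): F=GYWW U=WOWG R=RYBB D=RRYR L=OOOG
Query 1: B[0] = G
Query 2: R[1] = Y
Query 3: L[0] = O
Query 4: L[3] = G

Answer: G Y O G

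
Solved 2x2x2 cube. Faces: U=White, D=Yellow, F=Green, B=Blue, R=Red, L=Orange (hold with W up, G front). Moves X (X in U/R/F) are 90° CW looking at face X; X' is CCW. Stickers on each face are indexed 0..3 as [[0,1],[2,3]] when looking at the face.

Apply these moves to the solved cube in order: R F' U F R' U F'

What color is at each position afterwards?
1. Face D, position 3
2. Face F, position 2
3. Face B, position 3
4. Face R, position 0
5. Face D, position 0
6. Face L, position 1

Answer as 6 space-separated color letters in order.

Answer: R B B B W W

Derivation:
After move 1 (R): R=RRRR U=WGWG F=GYGY D=YBYB B=WBWB
After move 2 (F'): F=YYGG U=WGRR R=BRYR D=OOYB L=OGOW
After move 3 (U): U=RWRG F=BRGG R=WBYR B=OGWB L=YYOW
After move 4 (F): F=GBGR U=RWWY R=RBGR D=YWYB L=YOOO
After move 5 (R'): R=BRRG U=RWWO F=GWGY D=YBYR B=BGWB
After move 6 (U): U=WROW F=BRGY R=BGRG B=YOWB L=GWOO
After move 7 (F'): F=RYBG U=WRBR R=BGYG D=WOYR L=GWOO
Query 1: D[3] = R
Query 2: F[2] = B
Query 3: B[3] = B
Query 4: R[0] = B
Query 5: D[0] = W
Query 6: L[1] = W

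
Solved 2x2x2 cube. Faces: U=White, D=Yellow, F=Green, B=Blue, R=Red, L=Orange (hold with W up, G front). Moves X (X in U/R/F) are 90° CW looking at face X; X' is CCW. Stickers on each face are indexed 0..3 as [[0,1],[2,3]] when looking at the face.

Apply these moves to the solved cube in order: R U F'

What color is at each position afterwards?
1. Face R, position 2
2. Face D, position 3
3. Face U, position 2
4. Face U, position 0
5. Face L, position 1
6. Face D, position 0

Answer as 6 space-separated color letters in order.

Answer: Y B W W G Y

Derivation:
After move 1 (R): R=RRRR U=WGWG F=GYGY D=YBYB B=WBWB
After move 2 (U): U=WWGG F=RRGY R=WBRR B=OOWB L=GYOO
After move 3 (F'): F=RYRG U=WWWR R=BBYR D=YOYB L=GGOG
Query 1: R[2] = Y
Query 2: D[3] = B
Query 3: U[2] = W
Query 4: U[0] = W
Query 5: L[1] = G
Query 6: D[0] = Y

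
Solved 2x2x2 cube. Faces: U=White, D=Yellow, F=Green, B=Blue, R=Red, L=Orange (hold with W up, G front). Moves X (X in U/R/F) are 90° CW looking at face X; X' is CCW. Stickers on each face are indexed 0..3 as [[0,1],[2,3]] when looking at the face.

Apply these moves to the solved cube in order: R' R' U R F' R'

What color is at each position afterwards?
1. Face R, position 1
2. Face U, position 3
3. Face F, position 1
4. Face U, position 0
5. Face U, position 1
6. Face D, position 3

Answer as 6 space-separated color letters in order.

Answer: B Y R W W G

Derivation:
After move 1 (R'): R=RRRR U=WBWB F=GWGW D=YGYG B=YBYB
After move 2 (R'): R=RRRR U=WYWY F=GBGB D=YWYW B=GBGB
After move 3 (U): U=WWYY F=RRGB R=GBRR B=OOGB L=GBOO
After move 4 (R): R=RGRB U=WRYB F=RWGW D=YGYO B=YOWB
After move 5 (F'): F=WWRG U=WRRR R=GGYB D=BOYO L=GBOY
After move 6 (R'): R=GBGY U=WWRY F=WRRR D=BWYG B=OOOB
Query 1: R[1] = B
Query 2: U[3] = Y
Query 3: F[1] = R
Query 4: U[0] = W
Query 5: U[1] = W
Query 6: D[3] = G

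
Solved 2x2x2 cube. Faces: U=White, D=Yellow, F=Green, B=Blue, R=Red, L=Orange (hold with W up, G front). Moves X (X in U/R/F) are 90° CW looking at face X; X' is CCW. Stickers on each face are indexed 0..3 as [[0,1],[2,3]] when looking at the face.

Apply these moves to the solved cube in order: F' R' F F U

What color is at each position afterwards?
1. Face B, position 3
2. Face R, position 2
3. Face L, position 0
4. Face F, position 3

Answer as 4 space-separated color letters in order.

Answer: B W R G

Derivation:
After move 1 (F'): F=GGGG U=WWRR R=YRYR D=OOYY L=OWOW
After move 2 (R'): R=RRYY U=WBRB F=GWGR D=OGYG B=YBOB
After move 3 (F): F=GGRW U=WBWW R=RRBY D=YRYG L=OOOG
After move 4 (F): F=RGWG U=WBGO R=WRWY D=BRYG L=OYOR
After move 5 (U): U=GWOB F=WRWG R=YBWY B=OYOB L=RGOR
Query 1: B[3] = B
Query 2: R[2] = W
Query 3: L[0] = R
Query 4: F[3] = G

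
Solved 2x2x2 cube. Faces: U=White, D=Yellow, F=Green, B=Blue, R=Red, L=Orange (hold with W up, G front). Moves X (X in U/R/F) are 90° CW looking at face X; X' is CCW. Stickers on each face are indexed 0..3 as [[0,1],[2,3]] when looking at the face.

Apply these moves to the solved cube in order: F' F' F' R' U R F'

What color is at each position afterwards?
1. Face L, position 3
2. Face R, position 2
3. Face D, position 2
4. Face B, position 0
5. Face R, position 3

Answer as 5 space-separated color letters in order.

After move 1 (F'): F=GGGG U=WWRR R=YRYR D=OOYY L=OWOW
After move 2 (F'): F=GGGG U=WWYY R=OROR D=WWYY L=OROR
After move 3 (F'): F=GGGG U=WWOO R=WRWR D=RRYY L=OYOY
After move 4 (R'): R=RRWW U=WBOB F=GWGO D=RGYG B=YBRB
After move 5 (U): U=OWBB F=RRGO R=YBWW B=OYRB L=GWOY
After move 6 (R): R=WYWB U=ORBO F=RGGG D=RRYO B=BYWB
After move 7 (F'): F=GGRG U=ORWW R=RYRB D=WYYO L=GOOB
Query 1: L[3] = B
Query 2: R[2] = R
Query 3: D[2] = Y
Query 4: B[0] = B
Query 5: R[3] = B

Answer: B R Y B B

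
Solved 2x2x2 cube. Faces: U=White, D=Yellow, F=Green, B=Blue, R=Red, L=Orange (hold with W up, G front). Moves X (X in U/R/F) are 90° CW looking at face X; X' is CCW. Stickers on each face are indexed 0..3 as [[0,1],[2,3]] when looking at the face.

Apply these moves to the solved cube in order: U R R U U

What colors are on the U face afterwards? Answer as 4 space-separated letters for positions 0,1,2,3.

Answer: Y W Y W

Derivation:
After move 1 (U): U=WWWW F=RRGG R=BBRR B=OOBB L=GGOO
After move 2 (R): R=RBRB U=WRWG F=RYGY D=YBYO B=WOWB
After move 3 (R): R=RRBB U=WYWY F=RBGO D=YWYW B=GORB
After move 4 (U): U=WWYY F=RRGO R=GOBB B=GGRB L=RBOO
After move 5 (U): U=YWYW F=GOGO R=GGBB B=RBRB L=RROO
Query: U face = YWYW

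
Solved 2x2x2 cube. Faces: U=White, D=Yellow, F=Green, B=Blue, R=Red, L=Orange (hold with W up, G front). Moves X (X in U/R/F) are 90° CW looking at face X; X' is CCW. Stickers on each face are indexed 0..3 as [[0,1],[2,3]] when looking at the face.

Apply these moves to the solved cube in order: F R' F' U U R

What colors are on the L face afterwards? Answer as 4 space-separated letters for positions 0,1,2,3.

Answer: G R O O

Derivation:
After move 1 (F): F=GGGG U=WWOO R=WRWR D=RRYY L=OYOY
After move 2 (R'): R=RRWW U=WBOB F=GWGO D=RGYG B=YBRB
After move 3 (F'): F=WOGG U=WBRW R=GRRW D=YYYG L=OBOO
After move 4 (U): U=RWWB F=GRGG R=YBRW B=OBRB L=WOOO
After move 5 (U): U=WRBW F=YBGG R=OBRW B=WORB L=GROO
After move 6 (R): R=ROWB U=WBBG F=YYGG D=YRYW B=WORB
Query: L face = GROO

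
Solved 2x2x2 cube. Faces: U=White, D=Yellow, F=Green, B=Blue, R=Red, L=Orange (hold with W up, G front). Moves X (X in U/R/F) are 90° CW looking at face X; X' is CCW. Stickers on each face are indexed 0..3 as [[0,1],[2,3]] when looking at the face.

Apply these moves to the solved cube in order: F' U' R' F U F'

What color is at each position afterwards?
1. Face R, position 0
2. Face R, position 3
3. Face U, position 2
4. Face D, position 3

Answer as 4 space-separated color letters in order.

Answer: G Y Y G

Derivation:
After move 1 (F'): F=GGGG U=WWRR R=YRYR D=OOYY L=OWOW
After move 2 (U'): U=WRWR F=OWGG R=GGYR B=YRBB L=BBOW
After move 3 (R'): R=GRGY U=WBWY F=ORGR D=OWYG B=YROB
After move 4 (F): F=GORR U=WBWB R=WRYY D=GGYG L=BOOW
After move 5 (U): U=WWBB F=WRRR R=YRYY B=BOOB L=GOOW
After move 6 (F'): F=RRWR U=WWYY R=GRGY D=OWYG L=GBOB
Query 1: R[0] = G
Query 2: R[3] = Y
Query 3: U[2] = Y
Query 4: D[3] = G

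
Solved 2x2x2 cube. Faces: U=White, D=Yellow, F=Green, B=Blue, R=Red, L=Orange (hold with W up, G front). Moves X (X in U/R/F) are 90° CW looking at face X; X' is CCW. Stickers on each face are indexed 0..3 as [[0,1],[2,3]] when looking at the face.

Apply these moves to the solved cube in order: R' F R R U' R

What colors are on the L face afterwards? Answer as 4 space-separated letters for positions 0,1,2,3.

Answer: W B O G

Derivation:
After move 1 (R'): R=RRRR U=WBWB F=GWGW D=YGYG B=YBYB
After move 2 (F): F=GGWW U=WBOO R=WRBR D=RRYG L=OYOG
After move 3 (R): R=BWRR U=WGOW F=GRWG D=RYYY B=OBBB
After move 4 (R): R=RBRW U=WROG F=GYWY D=RBYO B=WBGB
After move 5 (U'): U=RGWO F=OYWY R=GYRW B=RBGB L=WBOG
After move 6 (R): R=RGWY U=RYWY F=OBWO D=RGYR B=OBGB
Query: L face = WBOG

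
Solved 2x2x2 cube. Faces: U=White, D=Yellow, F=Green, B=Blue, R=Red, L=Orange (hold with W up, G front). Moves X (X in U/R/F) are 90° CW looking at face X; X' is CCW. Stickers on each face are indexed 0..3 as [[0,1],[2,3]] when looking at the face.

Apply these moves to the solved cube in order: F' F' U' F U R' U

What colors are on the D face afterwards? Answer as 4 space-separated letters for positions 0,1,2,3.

Answer: O G Y R

Derivation:
After move 1 (F'): F=GGGG U=WWRR R=YRYR D=OOYY L=OWOW
After move 2 (F'): F=GGGG U=WWYY R=OROR D=WWYY L=OROR
After move 3 (U'): U=WYWY F=ORGG R=GGOR B=ORBB L=BBOR
After move 4 (F): F=GOGR U=WYRB R=WGYR D=OGYY L=BWOW
After move 5 (U): U=RWBY F=WGGR R=ORYR B=BWBB L=GOOW
After move 6 (R'): R=RROY U=RBBB F=WWGY D=OGYR B=YWGB
After move 7 (U): U=BRBB F=RRGY R=YWOY B=GOGB L=WWOW
Query: D face = OGYR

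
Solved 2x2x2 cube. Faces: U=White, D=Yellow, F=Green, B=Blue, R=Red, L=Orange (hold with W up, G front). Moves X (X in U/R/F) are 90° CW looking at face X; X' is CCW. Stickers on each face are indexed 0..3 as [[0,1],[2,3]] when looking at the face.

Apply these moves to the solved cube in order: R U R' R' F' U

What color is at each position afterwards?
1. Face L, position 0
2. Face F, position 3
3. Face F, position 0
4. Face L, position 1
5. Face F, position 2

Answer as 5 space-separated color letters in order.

After move 1 (R): R=RRRR U=WGWG F=GYGY D=YBYB B=WBWB
After move 2 (U): U=WWGG F=RRGY R=WBRR B=OOWB L=GYOO
After move 3 (R'): R=BRWR U=WWGO F=RWGG D=YRYY B=BOBB
After move 4 (R'): R=RRBW U=WBGB F=RWGO D=YWYG B=YORB
After move 5 (F'): F=WORG U=WBRB R=WRYW D=YOYG L=GBOG
After move 6 (U): U=RWBB F=WRRG R=YOYW B=GBRB L=WOOG
Query 1: L[0] = W
Query 2: F[3] = G
Query 3: F[0] = W
Query 4: L[1] = O
Query 5: F[2] = R

Answer: W G W O R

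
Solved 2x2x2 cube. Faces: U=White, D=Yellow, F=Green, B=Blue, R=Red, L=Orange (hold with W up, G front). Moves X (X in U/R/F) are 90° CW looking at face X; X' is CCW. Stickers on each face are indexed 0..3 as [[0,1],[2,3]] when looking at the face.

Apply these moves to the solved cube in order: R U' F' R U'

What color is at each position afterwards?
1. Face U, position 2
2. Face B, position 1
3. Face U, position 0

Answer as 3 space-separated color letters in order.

Answer: G B Y

Derivation:
After move 1 (R): R=RRRR U=WGWG F=GYGY D=YBYB B=WBWB
After move 2 (U'): U=GGWW F=OOGY R=GYRR B=RRWB L=WBOO
After move 3 (F'): F=OYOG U=GGGR R=BYYR D=BOYB L=WWOW
After move 4 (R): R=YBRY U=GYGG F=OOOB D=BWYR B=RRGB
After move 5 (U'): U=YGGG F=WWOB R=OORY B=YBGB L=RROW
Query 1: U[2] = G
Query 2: B[1] = B
Query 3: U[0] = Y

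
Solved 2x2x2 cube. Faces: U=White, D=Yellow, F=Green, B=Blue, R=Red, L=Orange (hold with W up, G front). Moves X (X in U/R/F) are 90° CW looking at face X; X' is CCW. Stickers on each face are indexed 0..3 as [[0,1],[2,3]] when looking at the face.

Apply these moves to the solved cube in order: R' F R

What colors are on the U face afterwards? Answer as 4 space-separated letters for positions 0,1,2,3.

After move 1 (R'): R=RRRR U=WBWB F=GWGW D=YGYG B=YBYB
After move 2 (F): F=GGWW U=WBOO R=WRBR D=RRYG L=OYOG
After move 3 (R): R=BWRR U=WGOW F=GRWG D=RYYY B=OBBB
Query: U face = WGOW

Answer: W G O W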